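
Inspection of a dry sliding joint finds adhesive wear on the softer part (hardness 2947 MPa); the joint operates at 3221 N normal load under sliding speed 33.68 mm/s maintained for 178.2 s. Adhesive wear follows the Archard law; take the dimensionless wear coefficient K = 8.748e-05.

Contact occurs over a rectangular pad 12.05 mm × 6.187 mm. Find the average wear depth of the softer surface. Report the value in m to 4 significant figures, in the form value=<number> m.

value=7.697e-06 m

All arithmetic carries full precision. Quoted intermediates are rounded; a single final rounding: 4 significant figures.
Convert: Sliding speed v = 33.68 mm/s = 0.03368 m/s. Distance covered L = v·t = 0.03368 m/s × 178.2 s = 6.002 m.
Convert: Hardness H = 2947 MPa = 2.947e+09 Pa.
Convert: Pad sides 12.05 mm × 6.187 mm = 0.01205 m × 0.006187 m. Contact area A = 0.01205 m × 0.006187 m = 7.455e-05 m².
SI base units throughout: W = 3221 N, H = 2.947e+09 Pa, K = 8.748e-05.
Archard relation: V = K·W·L/H = 8.748e-05 · 3221 · 6.002 / 2.947e+09 = 5.739e-10 m³.
Mean depth h = V/A = 5.739e-10 / 7.455e-05 = 7.697e-06 m.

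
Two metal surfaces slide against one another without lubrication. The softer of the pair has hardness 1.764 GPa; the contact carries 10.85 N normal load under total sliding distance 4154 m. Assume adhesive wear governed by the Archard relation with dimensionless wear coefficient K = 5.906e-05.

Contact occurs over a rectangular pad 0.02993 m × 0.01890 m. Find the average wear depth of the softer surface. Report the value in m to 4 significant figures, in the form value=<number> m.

The intermediates are printed rounded; all working math maintains full float precision. Rounded just once to 4 significant figures.
Hardness H = 1.764 GPa = 1.764e+09 Pa.
Contact area A = 0.02993 m × 0.01890 m = 5.657e-04 m².
SI base units throughout: W = 10.85 N, H = 1.764e+09 Pa, K = 5.906e-05.
Apply Archard: V = K·W·L/H = 5.906e-05 · 10.85 · 4154 / 1.764e+09 = 1.509e-09 m³.
Mean wear depth h = V/A = 1.509e-09 / 5.657e-04 = 2.668e-06 m.

value=2.668e-06 m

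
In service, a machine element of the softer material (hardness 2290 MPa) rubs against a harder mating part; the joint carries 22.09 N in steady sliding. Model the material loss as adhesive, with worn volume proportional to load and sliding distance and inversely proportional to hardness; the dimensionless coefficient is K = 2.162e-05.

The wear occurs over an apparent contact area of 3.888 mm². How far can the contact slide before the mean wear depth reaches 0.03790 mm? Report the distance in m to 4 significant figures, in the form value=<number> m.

Printed values are rounded; the computation keeps full precision; a lone final rounding to four significant digits.
Hardness H = 2290 MPa = 2.290e+09 Pa.
Contact area A = 3.888 mm² = 3.888e-06 m².
Depth limit h_lim = 0.03790 mm = 3.790e-05 m.
In SI base units: W = 22.09 N, H = 2.290e+09 Pa, K = 2.162e-05.
Limit volume V_lim = h_lim·A = 3.790e-05 · 3.888e-06 = 1.474e-10 m³.
Inverting, life L = V_lim·H/(K·W) = 1.474e-10 · 2.290e+09 / (2.162e-05 · 22.09) = 706.6 m.

value=706.6 m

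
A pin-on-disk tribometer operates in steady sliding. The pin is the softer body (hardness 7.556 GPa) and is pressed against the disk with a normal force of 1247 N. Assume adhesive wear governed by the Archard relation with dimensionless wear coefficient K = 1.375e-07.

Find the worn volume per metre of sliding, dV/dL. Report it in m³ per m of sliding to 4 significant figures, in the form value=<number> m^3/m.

All arithmetic carries exact precision. Intermediates are shown rounded — a single final rounding to 4 significant figures.
Hardness H = 7.556 GPa = 7.556e+09 Pa.
Working in SI base units: W = 1247 N, H = 7.556e+09 Pa, K = 1.375e-07.
Rate of wear dV/dL = K·W/H (independent of L): 1.375e-07 · 1247 / 7.556e+09 = 2.269e-14 m³/m.

value=2.269e-14 m^3/m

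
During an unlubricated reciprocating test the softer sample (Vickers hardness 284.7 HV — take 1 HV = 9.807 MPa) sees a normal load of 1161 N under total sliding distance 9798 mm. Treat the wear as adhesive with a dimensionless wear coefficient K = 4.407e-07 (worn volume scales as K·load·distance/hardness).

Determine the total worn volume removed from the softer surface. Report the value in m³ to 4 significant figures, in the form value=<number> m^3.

value=1.796e-12 m^3

The intermediates are displayed rounded. The computation keeps full float precision, and rounded once at the end: 4 significant digits.
Total distance L = 9798 mm = 9.798 m.
Hardness H = 284.7 HV × 9.807 MPa/HV = 2792 MPa = 2.792e+09 Pa.
In SI base units, W = 1161 N, H = 2.792e+09 Pa, K = 4.407e-07.
Worn volume V = K·W·L/H = 4.407e-07 · 1161 · 9.798 / 2.792e+09 = 1.796e-12 m³.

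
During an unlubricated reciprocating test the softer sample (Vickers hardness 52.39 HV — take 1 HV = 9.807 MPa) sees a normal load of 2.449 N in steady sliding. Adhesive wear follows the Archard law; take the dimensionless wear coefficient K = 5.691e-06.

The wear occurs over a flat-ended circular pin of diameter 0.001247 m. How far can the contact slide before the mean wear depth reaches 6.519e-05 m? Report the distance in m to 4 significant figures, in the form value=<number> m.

Each operation keeps exact precision, and the intermediates are displayed rounded; a single final rounding: 4 significant digits.
Hardness H = 52.39 HV × 9.807 MPa/HV = 513.8 MPa = 5.138e+08 Pa.
Contact area A = π·d²/4 = π·(0.001247 m)²/4 = 1.221e-06 m².
Collected in SI base units: W = 2.449 N, H = 5.138e+08 Pa, K = 5.691e-06.
Wearable volume V_lim = h_lim·A = 6.519e-05 · 1.221e-06 = 7.962e-11 m³.
Sliding life L = V_lim·H/(K·W) = 7.962e-11 · 5.138e+08 / (5.691e-06 · 2.449) = 2935 m.

value=2935 m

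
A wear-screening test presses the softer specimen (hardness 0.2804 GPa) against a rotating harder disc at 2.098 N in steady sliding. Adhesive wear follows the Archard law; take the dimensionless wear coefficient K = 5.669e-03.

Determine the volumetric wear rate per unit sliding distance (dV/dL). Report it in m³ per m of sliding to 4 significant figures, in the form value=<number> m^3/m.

Each operation holds full float precision. Intermediates appear rounded. Rounded just once, at four significant digits.
Convert: Hardness H = 0.2804 GPa = 2.804e+08 Pa.
Working in SI base units: W = 2.098 N, H = 2.804e+08 Pa, K = 5.669e-03.
Volumetric rate dV/dL = K·W/H (independent of L): 5.669e-03 · 2.098 / 2.804e+08 = 4.242e-11 m³/m.

value=4.242e-11 m^3/m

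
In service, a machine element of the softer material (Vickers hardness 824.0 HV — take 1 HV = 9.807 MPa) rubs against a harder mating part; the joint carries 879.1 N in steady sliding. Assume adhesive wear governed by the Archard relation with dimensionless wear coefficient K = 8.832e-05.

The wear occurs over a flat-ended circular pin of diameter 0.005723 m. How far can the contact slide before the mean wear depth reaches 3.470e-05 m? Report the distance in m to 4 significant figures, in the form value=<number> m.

The computation maintains full float precision. The intermediates are printed rounded, and a lone final rounding, at 4 significant digits.
Hardness H = 824.0 HV × 9.807 MPa/HV = 8081 MPa = 8.081e+09 Pa.
Contact area A = π·d²/4 = π·(0.005723 m)²/4 = 2.572e-05 m².
Collected in SI base units: W = 879.1 N, H = 8.081e+09 Pa, K = 8.832e-05.
At the depth limit, V_lim = h_lim·A = 3.470e-05 · 2.572e-05 = 8.926e-10 m³.
Inverting, life L = V_lim·H/(K·W) = 8.926e-10 · 8.081e+09 / (8.832e-05 · 879.1) = 92.90 m.

value=92.90 m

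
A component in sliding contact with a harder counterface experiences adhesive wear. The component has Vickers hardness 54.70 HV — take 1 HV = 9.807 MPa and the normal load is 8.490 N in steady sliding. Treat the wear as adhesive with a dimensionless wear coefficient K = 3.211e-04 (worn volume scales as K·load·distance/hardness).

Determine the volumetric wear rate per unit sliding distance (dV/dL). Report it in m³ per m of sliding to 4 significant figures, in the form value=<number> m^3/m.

All arithmetic carries exact precision, and intermediate values appear rounded, and one last rounding to 4 significant digits.
Hardness H = 54.70 HV × 9.807 MPa/HV = 536.4 MPa = 5.364e+08 Pa.
Collected in SI base units: W = 8.490 N, H = 5.364e+08 Pa, K = 3.211e-04.
Rate of wear dV/dL = K·W/H — distance-free: 3.211e-04 · 8.490 / 5.364e+08 = 5.082e-12 m³/m.

value=5.082e-12 m^3/m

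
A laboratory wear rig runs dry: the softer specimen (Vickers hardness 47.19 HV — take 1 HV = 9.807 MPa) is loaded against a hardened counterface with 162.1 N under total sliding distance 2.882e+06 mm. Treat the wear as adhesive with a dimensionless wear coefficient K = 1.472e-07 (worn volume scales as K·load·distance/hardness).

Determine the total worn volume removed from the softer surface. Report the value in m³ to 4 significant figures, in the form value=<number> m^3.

The computation runs at exact precision; displayed values are rounded. Rounded once at the end: 4 significant figures.
Distance covered L = 2.882e+06 mm = 2882 m.
Hardness H = 47.19 HV × 9.807 MPa/HV = 462.8 MPa = 4.628e+08 Pa.
In SI base units: W = 162.1 N, H = 4.628e+08 Pa, K = 1.472e-07.
Apply Archard: V = K·W·L/H = 1.472e-07 · 162.1 · 2882 / 4.628e+08 = 1.486e-10 m³.

value=1.486e-10 m^3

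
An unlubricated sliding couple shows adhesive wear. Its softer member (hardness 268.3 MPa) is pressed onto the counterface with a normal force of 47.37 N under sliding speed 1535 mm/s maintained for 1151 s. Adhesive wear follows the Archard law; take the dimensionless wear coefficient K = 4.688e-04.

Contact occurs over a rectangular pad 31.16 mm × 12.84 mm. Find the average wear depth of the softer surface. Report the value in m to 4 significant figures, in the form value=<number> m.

value=3.655e-04 m

Intermediate values are printed rounded — the computation maintains full float precision; one final rounding: 4 significant figures.
Sliding speed v = 1535 mm/s = 1.535 m/s. Total distance L = v·t = 1.535 m/s × 1151 s = 1767 m.
Hardness H = 268.3 MPa = 2.683e+08 Pa.
Pad sides 31.16 mm × 12.84 mm = 0.03116 m × 0.01284 m. Contact area A = 0.03116 m × 0.01284 m = 4.001e-04 m².
Expressed in SI base units: W = 47.37 N, H = 2.683e+08 Pa, K = 4.688e-04.
The Archard volume V = K·W·L/H = 4.688e-04 · 47.37 · 1767 / 2.683e+08 = 1.462e-07 m³.
Depth h = V/A = 1.462e-07 / 4.001e-04 = 3.655e-04 m.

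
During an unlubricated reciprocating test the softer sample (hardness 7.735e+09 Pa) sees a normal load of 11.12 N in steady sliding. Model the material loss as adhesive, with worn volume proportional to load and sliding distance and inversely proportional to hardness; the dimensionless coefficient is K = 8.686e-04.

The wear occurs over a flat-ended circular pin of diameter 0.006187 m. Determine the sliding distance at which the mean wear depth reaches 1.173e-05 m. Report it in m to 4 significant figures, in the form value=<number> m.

Intermediates are printed rounded; the algebra keeps full precision — a lone final rounding to 4 significant figures.
Convert: Contact area A = π·d²/4 = π·(0.006187 m)²/4 = 3.006e-05 m².
Collected in SI base units: W = 11.12 N, H = 7.735e+09 Pa, K = 8.686e-04.
Wearable volume V_lim = h_lim·A = 1.173e-05 · 3.006e-05 = 3.527e-10 m³.
So the life L = V_lim·H/(K·W) = 3.527e-10 · 7.735e+09 / (8.686e-04 · 11.12) = 282.4 m.

value=282.4 m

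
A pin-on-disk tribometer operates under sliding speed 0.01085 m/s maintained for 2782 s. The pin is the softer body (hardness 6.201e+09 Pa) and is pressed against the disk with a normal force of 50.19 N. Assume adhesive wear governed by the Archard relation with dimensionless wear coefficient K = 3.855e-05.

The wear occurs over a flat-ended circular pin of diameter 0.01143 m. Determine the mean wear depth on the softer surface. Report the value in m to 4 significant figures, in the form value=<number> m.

value=9.179e-08 m

All arithmetic runs at exact precision; intermediate values are displayed rounded — a lone final rounding to four significant digits.
Convert: Distance covered L = v·t = 0.01085 m/s × 2782 s = 30.18 m.
Convert: Contact area A = π·d²/4 = π·(0.01143 m)²/4 = 1.026e-04 m².
Collected in SI base units: W = 50.19 N, H = 6.201e+09 Pa, K = 3.855e-05.
Apply Archard: V = K·W·L/H = 3.855e-05 · 50.19 · 30.18 / 6.201e+09 = 9.418e-12 m³.
Depth of wear h = V/A = 9.418e-12 / 1.026e-04 = 9.179e-08 m.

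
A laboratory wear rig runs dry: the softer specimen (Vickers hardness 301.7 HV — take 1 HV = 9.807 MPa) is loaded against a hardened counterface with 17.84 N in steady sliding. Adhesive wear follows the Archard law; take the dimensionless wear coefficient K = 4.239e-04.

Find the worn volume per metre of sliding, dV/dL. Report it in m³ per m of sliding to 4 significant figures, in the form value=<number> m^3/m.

value=2.556e-12 m^3/m

Displayed values are rounded, and the computation runs at exact precision. Rounded just once: 4 significant figures.
Convert: Hardness H = 301.7 HV × 9.807 MPa/HV = 2959 MPa = 2.959e+09 Pa.
Restated in SI base units: W = 17.84 N, H = 2.959e+09 Pa, K = 4.239e-04.
Sliding wear rate dV/dL = K·W/H — distance-free: 4.239e-04 · 17.84 / 2.959e+09 = 2.556e-12 m³/m.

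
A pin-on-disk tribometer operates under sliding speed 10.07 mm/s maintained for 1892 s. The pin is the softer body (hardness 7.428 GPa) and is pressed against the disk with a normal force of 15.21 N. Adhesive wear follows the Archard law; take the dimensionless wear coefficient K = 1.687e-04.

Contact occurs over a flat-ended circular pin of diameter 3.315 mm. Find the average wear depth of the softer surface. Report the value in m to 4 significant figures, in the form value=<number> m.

The computation runs at exact precision — intermediates are shown rounded; a single final rounding to four significant figures.
Convert: Sliding speed v = 10.07 mm/s = 0.01007 m/s. Total distance L = v·t = 0.01007 m/s × 1892 s = 19.05 m.
Convert: Hardness H = 7.428 GPa = 7.428e+09 Pa.
Convert: Pin diameter d = 3.315 mm = 0.003315 m. Contact area A = π·d²/4 = π·(0.003315 m)²/4 = 8.631e-06 m².
Restated in SI base units: W = 15.21 N, H = 7.428e+09 Pa, K = 1.687e-04.
By Archard's law, V = K·W·L/H = 1.687e-04 · 15.21 · 19.05 / 7.428e+09 = 6.581e-12 m³.
Mean wear depth h = V/A = 6.581e-12 / 8.631e-06 = 7.625e-07 m.

value=7.625e-07 m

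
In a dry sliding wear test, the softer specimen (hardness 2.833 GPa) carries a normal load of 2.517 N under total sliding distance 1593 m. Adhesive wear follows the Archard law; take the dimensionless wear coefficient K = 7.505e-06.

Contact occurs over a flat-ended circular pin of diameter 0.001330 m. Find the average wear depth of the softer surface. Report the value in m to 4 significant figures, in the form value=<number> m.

The algebra keeps exact precision. Printed values are rounded. Rounded once at the end, at 4 significant digits.
Convert: Hardness H = 2.833 GPa = 2.833e+09 Pa.
Convert: Contact area A = π·d²/4 = π·(0.001330 m)²/4 = 1.389e-06 m².
Expressed in SI base units: W = 2.517 N, H = 2.833e+09 Pa, K = 7.505e-06.
The Archard volume V = K·W·L/H = 7.505e-06 · 2.517 · 1593 / 2.833e+09 = 1.062e-11 m³.
Mean wear depth h = V/A = 1.062e-11 / 1.389e-06 = 7.646e-06 m.

value=7.646e-06 m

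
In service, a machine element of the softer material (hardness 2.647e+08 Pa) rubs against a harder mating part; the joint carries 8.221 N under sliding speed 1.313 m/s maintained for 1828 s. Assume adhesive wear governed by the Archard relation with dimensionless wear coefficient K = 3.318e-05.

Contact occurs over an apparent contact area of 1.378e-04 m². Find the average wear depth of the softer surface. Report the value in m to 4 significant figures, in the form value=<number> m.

Intermediate values appear rounded, and all arithmetic maintains full float precision; one final rounding to 4 significant digits.
Distance covered L = v·t = 1.313 m/s × 1828 s = 2400 m.
Working in SI base units: W = 8.221 N, H = 2.647e+08 Pa, K = 3.318e-05.
Archard volume V = K·W·L/H = 3.318e-05 · 8.221 · 2400 / 2.647e+08 = 2.473e-09 m³.
Depth of wear h = V/A = 2.473e-09 / 1.378e-04 = 1.795e-05 m.

value=1.795e-05 m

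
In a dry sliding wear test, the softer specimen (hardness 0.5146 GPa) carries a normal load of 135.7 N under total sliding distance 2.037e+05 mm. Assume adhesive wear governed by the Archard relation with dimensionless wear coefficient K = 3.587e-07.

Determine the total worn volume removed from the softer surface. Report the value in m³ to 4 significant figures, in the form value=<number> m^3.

value=1.927e-11 m^3

The algebra maintains full float precision — the intermediates are printed rounded — one final rounding: four significant figures.
Total distance L = 2.037e+05 mm = 203.7 m.
Hardness H = 0.5146 GPa = 5.146e+08 Pa.
Restated in SI base units: W = 135.7 N, H = 5.146e+08 Pa, K = 3.587e-07.
By Archard's law, V = K·W·L/H = 3.587e-07 · 135.7 · 203.7 / 5.146e+08 = 1.927e-11 m³.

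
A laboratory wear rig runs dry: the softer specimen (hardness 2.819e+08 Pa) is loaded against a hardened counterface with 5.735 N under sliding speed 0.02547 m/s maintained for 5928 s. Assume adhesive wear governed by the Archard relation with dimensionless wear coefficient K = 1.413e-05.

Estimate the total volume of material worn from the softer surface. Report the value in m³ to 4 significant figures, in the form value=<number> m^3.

All working math holds full precision — intermediate values are displayed rounded; one last rounding to four significant figures.
Convert: Distance L = v·t = 0.02547 m/s × 5928 s = 151.0 m.
As SI base values: W = 5.735 N, H = 2.819e+08 Pa, K = 1.413e-05.
By Archard's law, V = K·W·L/H = 1.413e-05 · 5.735 · 151.0 / 2.819e+08 = 4.340e-11 m³.

value=4.340e-11 m^3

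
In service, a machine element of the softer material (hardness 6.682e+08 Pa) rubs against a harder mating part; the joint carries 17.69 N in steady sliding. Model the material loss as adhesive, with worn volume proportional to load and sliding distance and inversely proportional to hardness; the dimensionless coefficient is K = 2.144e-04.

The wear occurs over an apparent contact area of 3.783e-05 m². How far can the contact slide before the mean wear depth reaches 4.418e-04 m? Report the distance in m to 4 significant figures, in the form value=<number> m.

Intermediate values are displayed rounded; all arithmetic holds full precision — one last rounding, at 4 significant digits.
Restated in SI base units: W = 17.69 N, H = 6.682e+08 Pa, K = 2.144e-04.
Limit volume V_lim = h_lim·A = 4.418e-04 · 3.783e-05 = 1.671e-08 m³.
Inverting, life L = V_lim·H/(K·W) = 1.671e-08 · 6.682e+08 / (2.144e-04 · 17.69) = 2945 m.

value=2945 m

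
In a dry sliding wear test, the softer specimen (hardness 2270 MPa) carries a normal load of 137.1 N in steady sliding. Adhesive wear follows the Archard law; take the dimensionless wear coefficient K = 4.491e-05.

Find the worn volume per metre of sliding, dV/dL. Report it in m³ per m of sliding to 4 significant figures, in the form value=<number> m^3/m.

All working math keeps full float precision. Intermediates are displayed rounded — rounded once at the end to 4 significant digits.
Hardness H = 2270 MPa = 2.270e+09 Pa.
In SI base units: W = 137.1 N, H = 2.270e+09 Pa, K = 4.491e-05.
Rate of wear dV/dL = K·W/H, per unit distance: 4.491e-05 · 137.1 / 2.270e+09 = 2.712e-12 m³/m.

value=2.712e-12 m^3/m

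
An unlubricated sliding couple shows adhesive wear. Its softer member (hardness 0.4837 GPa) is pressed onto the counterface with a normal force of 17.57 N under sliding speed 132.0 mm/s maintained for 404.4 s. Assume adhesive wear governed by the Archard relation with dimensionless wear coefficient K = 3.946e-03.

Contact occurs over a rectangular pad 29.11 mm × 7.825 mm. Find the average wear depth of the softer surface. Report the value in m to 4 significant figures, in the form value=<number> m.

value=3.359e-05 m

Each operation runs at full float precision — displayed values are rounded; one last rounding: 4 significant digits.
Sliding speed v = 132.0 mm/s = 0.1320 m/s. The distance L = v·t = 0.1320 m/s × 404.4 s = 53.38 m.
Hardness H = 0.4837 GPa = 4.837e+08 Pa.
Pad sides 29.11 mm × 7.825 mm = 0.02911 m × 0.007825 m. Contact area A = 0.02911 m × 0.007825 m = 2.278e-04 m².
SI base units throughout: W = 17.57 N, H = 4.837e+08 Pa, K = 3.946e-03.
Volume removed: V = K·W·L/H = 3.946e-03 · 17.57 · 53.38 / 4.837e+08 = 7.651e-09 m³.
Depth of wear h = V/A = 7.651e-09 / 2.278e-04 = 3.359e-05 m.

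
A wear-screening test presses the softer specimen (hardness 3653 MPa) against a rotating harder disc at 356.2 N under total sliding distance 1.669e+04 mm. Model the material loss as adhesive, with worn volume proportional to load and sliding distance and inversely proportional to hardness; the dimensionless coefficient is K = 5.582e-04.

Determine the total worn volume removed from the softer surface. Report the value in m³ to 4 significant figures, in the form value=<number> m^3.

value=9.084e-10 m^3

Intermediates appear rounded — every step runs at full float precision, and a lone final rounding, at four significant digits.
Convert: Path length L = 1.669e+04 mm = 16.69 m.
Convert: Hardness H = 3653 MPa = 3.653e+09 Pa.
SI base units throughout: W = 356.2 N, H = 3.653e+09 Pa, K = 5.582e-04.
The Archard volume V = K·W·L/H = 5.582e-04 · 356.2 · 16.69 / 3.653e+09 = 9.084e-10 m³.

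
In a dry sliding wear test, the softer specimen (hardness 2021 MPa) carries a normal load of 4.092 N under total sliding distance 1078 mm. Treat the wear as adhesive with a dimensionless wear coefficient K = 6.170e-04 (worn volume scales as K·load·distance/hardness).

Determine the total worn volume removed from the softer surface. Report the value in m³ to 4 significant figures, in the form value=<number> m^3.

value=1.347e-12 m^3

The intermediates are printed rounded. All arithmetic keeps full precision — a single final rounding to four significant figures.
Convert: Total distance L = 1078 mm = 1.078 m.
Convert: Hardness H = 2021 MPa = 2.021e+09 Pa.
In SI base units, W = 4.092 N, H = 2.021e+09 Pa, K = 6.170e-04.
Worn volume V = K·W·L/H = 6.170e-04 · 4.092 · 1.078 / 2.021e+09 = 1.347e-12 m³.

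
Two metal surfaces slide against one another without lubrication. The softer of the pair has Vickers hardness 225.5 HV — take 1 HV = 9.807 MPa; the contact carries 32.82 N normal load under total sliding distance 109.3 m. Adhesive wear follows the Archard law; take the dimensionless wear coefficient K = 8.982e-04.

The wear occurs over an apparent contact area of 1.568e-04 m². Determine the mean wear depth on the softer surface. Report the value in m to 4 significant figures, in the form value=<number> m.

value=9.292e-06 m

The intermediates are displayed rounded; all working math holds full float precision — rounded once at the end: four significant digits.
Convert: Hardness H = 225.5 HV × 9.807 MPa/HV = 2211 MPa = 2.211e+09 Pa.
Working in SI base units: W = 32.82 N, H = 2.211e+09 Pa, K = 8.982e-04.
The Archard volume V = K·W·L/H = 8.982e-04 · 32.82 · 109.3 / 2.211e+09 = 1.457e-09 m³.
Mean wear depth h = V/A = 1.457e-09 / 1.568e-04 = 9.292e-06 m.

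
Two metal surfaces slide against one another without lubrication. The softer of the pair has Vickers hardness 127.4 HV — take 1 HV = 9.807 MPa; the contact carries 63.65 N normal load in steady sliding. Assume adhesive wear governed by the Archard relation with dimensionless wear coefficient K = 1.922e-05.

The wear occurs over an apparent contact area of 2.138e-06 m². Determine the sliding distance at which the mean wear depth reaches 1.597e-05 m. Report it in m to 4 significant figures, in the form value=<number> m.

value=34.87 m

All working math holds exact precision; intermediates are printed rounded. Rounded once at the end to 4 significant figures.
Convert: Hardness H = 127.4 HV × 9.807 MPa/HV = 1249 MPa = 1.249e+09 Pa.
In SI base units, W = 63.65 N, H = 1.249e+09 Pa, K = 1.922e-05.
Allowed volume V_lim = h_lim·A = 1.597e-05 · 2.138e-06 = 3.414e-11 m³.
Sliding life L = V_lim·H/(K·W) = 3.414e-11 · 1.249e+09 / (1.922e-05 · 63.65) = 34.87 m.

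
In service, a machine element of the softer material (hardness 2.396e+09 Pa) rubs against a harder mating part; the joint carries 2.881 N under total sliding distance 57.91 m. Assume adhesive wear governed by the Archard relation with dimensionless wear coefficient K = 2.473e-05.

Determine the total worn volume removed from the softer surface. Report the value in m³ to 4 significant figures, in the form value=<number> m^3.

value=1.722e-12 m^3

Intermediates appear rounded; each operation carries full float precision, and a lone final rounding: 4 significant figures.
Working in SI base units: W = 2.881 N, H = 2.396e+09 Pa, K = 2.473e-05.
Archard relation: V = K·W·L/H = 2.473e-05 · 2.881 · 57.91 / 2.396e+09 = 1.722e-12 m³.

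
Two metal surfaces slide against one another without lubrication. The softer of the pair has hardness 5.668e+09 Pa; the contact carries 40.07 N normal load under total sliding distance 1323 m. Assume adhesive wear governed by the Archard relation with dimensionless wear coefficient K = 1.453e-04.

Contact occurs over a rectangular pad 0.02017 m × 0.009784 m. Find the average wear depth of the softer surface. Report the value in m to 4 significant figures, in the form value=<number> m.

value=6.886e-06 m

The algebra runs at full precision. The intermediates are displayed rounded; one final rounding, at 4 significant digits.
Convert: Contact area A = 0.02017 m × 0.009784 m = 1.973e-04 m².
SI base units throughout: W = 40.07 N, H = 5.668e+09 Pa, K = 1.453e-04.
Wear volume V = K·W·L/H = 1.453e-04 · 40.07 · 1323 / 5.668e+09 = 1.359e-09 m³.
Depth of wear h = V/A = 1.359e-09 / 1.973e-04 = 6.886e-06 m.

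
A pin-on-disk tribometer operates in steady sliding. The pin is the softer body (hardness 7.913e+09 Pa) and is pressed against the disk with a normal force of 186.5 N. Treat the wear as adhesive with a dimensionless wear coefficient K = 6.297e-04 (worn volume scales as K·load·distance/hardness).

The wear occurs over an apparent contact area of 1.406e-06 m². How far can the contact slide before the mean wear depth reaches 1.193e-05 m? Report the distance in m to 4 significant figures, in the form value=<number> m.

value=1.130 m

Every step keeps exact precision. The intermediates are shown rounded, and rounded just once: 4 significant digits.
Working in SI base units: W = 186.5 N, H = 7.913e+09 Pa, K = 6.297e-04.
Volume at the limit: V_lim = h_lim·A = 1.193e-05 · 1.406e-06 = 1.677e-11 m³.
Thus life L = V_lim·H/(K·W) = 1.677e-11 · 7.913e+09 / (6.297e-04 · 186.5) = 1.130 m.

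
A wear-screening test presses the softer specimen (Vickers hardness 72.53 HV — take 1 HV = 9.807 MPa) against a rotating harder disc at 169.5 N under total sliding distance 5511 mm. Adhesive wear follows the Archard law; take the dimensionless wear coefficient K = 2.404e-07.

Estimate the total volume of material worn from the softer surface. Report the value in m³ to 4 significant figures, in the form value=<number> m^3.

All working math maintains full float precision, and intermediates are printed rounded, and a lone final rounding: 4 significant digits.
Convert: The distance L = 5511 mm = 5.511 m.
Convert: Hardness H = 72.53 HV × 9.807 MPa/HV = 711.3 MPa = 7.113e+08 Pa.
Restated in SI base units: W = 169.5 N, H = 7.113e+08 Pa, K = 2.404e-07.
Wear volume V = K·W·L/H = 2.404e-07 · 169.5 · 5.511 / 7.113e+08 = 3.157e-13 m³.

value=3.157e-13 m^3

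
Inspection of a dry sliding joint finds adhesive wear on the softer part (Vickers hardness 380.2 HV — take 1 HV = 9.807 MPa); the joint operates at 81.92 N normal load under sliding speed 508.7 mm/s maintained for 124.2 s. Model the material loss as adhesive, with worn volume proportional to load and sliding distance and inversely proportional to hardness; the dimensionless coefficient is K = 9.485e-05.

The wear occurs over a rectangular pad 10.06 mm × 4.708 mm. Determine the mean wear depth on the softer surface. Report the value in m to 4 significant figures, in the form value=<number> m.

value=2.780e-06 m

Quoted intermediates are rounded — the computation holds full float precision, and rounded once at the end, at four significant figures.
Sliding speed v = 508.7 mm/s = 0.5087 m/s. Sliding distance L = v·t = 0.5087 m/s × 124.2 s = 63.18 m.
Hardness H = 380.2 HV × 9.807 MPa/HV = 3729 MPa = 3.729e+09 Pa.
Pad sides 10.06 mm × 4.708 mm = 0.01006 m × 0.004708 m. Contact area A = 0.01006 m × 0.004708 m = 4.736e-05 m².
Expressed in SI base units: W = 81.92 N, H = 3.729e+09 Pa, K = 9.485e-05.
The Archard volume V = K·W·L/H = 9.485e-05 · 81.92 · 63.18 / 3.729e+09 = 1.317e-10 m³.
Mean depth h = V/A = 1.317e-10 / 4.736e-05 = 2.780e-06 m.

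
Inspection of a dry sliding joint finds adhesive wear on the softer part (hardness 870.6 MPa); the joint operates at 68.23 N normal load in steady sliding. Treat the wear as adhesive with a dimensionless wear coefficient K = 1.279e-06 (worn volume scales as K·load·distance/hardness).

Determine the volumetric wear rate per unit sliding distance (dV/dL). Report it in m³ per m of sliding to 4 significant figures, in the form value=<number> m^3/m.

value=1.002e-13 m^3/m

All working math keeps full float precision. Printed values are rounded. Rounded once at the end, at 4 significant digits.
Hardness H = 870.6 MPa = 8.706e+08 Pa.
In SI base units: W = 68.23 N, H = 8.706e+08 Pa, K = 1.279e-06.
The wear rate dV/dL = K·W/H, per unit distance: 1.279e-06 · 68.23 / 8.706e+08 = 1.002e-13 m³/m.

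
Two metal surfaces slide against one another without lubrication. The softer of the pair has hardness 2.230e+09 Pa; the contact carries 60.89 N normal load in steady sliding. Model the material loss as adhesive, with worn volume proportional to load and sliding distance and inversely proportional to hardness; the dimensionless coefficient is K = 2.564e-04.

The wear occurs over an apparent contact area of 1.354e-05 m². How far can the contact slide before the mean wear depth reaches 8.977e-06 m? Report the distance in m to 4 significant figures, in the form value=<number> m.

Quoted intermediates are rounded — all arithmetic maintains full precision. Rounded just once: four significant figures.
In SI base units, W = 60.89 N, H = 2.230e+09 Pa, K = 2.564e-04.
Wearable volume V_lim = h_lim·A = 8.977e-06 · 1.354e-05 = 1.215e-10 m³.
Inverting, life L = V_lim·H/(K·W) = 1.215e-10 · 2.230e+09 / (2.564e-04 · 60.89) = 17.36 m.

value=17.36 m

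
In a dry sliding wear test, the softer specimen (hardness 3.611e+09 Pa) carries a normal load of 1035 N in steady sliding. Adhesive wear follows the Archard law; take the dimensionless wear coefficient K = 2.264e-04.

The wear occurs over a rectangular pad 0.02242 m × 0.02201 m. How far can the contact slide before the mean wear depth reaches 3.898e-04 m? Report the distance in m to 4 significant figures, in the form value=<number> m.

value=2964 m

Intermediate values are displayed rounded — all arithmetic holds full precision — a lone final rounding, at four significant figures.
Convert: Contact area A = 0.02242 m × 0.02201 m = 4.935e-04 m².
Restated in SI base units: W = 1035 N, H = 3.611e+09 Pa, K = 2.264e-04.
Allowed volume V_lim = h_lim·A = 3.898e-04 · 4.935e-04 = 1.924e-07 m³.
Life L = V_lim·H/(K·W) = 1.924e-07 · 3.611e+09 / (2.264e-04 · 1035) = 2964 m.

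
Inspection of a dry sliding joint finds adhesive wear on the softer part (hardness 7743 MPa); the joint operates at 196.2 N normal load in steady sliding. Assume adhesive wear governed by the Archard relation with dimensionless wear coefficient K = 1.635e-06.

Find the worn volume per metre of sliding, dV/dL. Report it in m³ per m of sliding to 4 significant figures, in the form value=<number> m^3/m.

The intermediates appear rounded, and the computation holds exact precision. Rounded just once: 4 significant figures.
Convert: Hardness H = 7743 MPa = 7.743e+09 Pa.
Collected in SI base units: W = 196.2 N, H = 7.743e+09 Pa, K = 1.635e-06.
Rate of wear dV/dL = K·W/H (no L dependence): 1.635e-06 · 196.2 / 7.743e+09 = 4.143e-14 m³/m.

value=4.143e-14 m^3/m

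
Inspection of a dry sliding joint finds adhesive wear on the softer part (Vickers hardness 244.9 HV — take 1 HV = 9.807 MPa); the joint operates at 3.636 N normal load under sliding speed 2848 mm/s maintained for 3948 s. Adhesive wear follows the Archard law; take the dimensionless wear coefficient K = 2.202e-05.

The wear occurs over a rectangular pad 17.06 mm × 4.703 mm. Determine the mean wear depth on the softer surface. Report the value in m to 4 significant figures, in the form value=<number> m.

The computation carries full float precision. Intermediates appear rounded, and one final rounding, at 4 significant figures.
Sliding speed v = 2848 mm/s = 2.848 m/s. Sliding distance L = v·t = 2.848 m/s × 3948 s = 1.124e+04 m.
Hardness H = 244.9 HV × 9.807 MPa/HV = 2402 MPa = 2.402e+09 Pa.
Pad sides 17.06 mm × 4.703 mm = 0.01706 m × 0.004703 m. Contact area A = 0.01706 m × 0.004703 m = 8.023e-05 m².
Expressed in SI base units: W = 3.636 N, H = 2.402e+09 Pa, K = 2.202e-05.
The Archard volume V = K·W·L/H = 2.202e-05 · 3.636 · 1.124e+04 / 2.402e+09 = 3.748e-10 m³.
Mean depth h = V/A = 3.748e-10 / 8.023e-05 = 4.672e-06 m.

value=4.672e-06 m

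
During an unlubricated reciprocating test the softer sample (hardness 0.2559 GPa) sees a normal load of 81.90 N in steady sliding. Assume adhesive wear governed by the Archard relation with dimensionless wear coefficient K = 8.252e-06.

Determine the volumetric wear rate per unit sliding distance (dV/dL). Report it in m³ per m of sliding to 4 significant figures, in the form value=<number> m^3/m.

Intermediate values appear rounded. Every step holds full float precision — rounded once at the end: four significant digits.
Hardness H = 0.2559 GPa = 2.559e+08 Pa.
SI base units throughout: W = 81.90 N, H = 2.559e+08 Pa, K = 8.252e-06.
Wear rate dV/dL = K·W/H (no L dependence): 8.252e-06 · 81.90 / 2.559e+08 = 2.641e-12 m³/m.

value=2.641e-12 m^3/m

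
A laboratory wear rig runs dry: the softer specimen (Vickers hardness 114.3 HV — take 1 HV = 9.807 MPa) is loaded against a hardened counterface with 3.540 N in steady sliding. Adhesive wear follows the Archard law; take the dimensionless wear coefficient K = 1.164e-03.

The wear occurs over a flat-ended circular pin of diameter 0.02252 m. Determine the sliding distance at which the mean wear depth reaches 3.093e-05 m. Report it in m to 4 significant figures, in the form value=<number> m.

value=3351 m

The intermediates are displayed rounded. The computation keeps exact precision. Rounded once at the end to four significant figures.
Convert: Hardness H = 114.3 HV × 9.807 MPa/HV = 1121 MPa = 1.121e+09 Pa.
Convert: Contact area A = π·d²/4 = π·(0.02252 m)²/4 = 3.983e-04 m².
SI base units throughout: W = 3.540 N, H = 1.121e+09 Pa, K = 1.164e-03.
Wearable volume V_lim = h_lim·A = 3.093e-05 · 3.983e-04 = 1.232e-08 m³.
Sliding life L = V_lim·H/(K·W) = 1.232e-08 · 1.121e+09 / (1.164e-03 · 3.540) = 3351 m.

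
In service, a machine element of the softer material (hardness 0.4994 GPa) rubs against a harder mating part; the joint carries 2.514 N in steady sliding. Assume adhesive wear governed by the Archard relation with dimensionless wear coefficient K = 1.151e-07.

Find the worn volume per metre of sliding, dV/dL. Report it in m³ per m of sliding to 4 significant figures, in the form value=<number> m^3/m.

Intermediate values appear rounded — every step keeps full precision; one last rounding to four significant digits.
Convert: Hardness H = 0.4994 GPa = 4.994e+08 Pa.
As SI base values: W = 2.514 N, H = 4.994e+08 Pa, K = 1.151e-07.
The wear rate dV/dL = K·W/H, so: 1.151e-07 · 2.514 / 4.994e+08 = 5.794e-16 m³/m.

value=5.794e-16 m^3/m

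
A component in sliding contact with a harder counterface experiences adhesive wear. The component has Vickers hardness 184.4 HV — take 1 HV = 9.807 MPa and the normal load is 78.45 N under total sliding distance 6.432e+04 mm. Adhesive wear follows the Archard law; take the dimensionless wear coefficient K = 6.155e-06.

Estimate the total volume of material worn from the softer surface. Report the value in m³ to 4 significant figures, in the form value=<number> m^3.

The intermediates are displayed rounded; all arithmetic carries exact precision. Rounded once at the end: four significant figures.
Total distance L = 6.432e+04 mm = 64.32 m.
Hardness H = 184.4 HV × 9.807 MPa/HV = 1808 MPa = 1.808e+09 Pa.
Working in SI base units: W = 78.45 N, H = 1.808e+09 Pa, K = 6.155e-06.
Apply Archard: V = K·W·L/H = 6.155e-06 · 78.45 · 64.32 / 1.808e+09 = 1.717e-11 m³.

value=1.717e-11 m^3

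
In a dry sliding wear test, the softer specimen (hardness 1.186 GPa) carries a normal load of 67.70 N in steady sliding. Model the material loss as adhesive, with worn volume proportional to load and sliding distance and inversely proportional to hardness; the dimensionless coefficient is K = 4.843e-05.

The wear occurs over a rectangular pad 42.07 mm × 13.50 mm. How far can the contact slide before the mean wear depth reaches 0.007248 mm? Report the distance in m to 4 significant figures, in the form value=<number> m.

The intermediates are shown rounded. All working math keeps full float precision. Rounded just once, at four significant figures.
Hardness H = 1.186 GPa = 1.186e+09 Pa.
Pad sides 42.07 mm × 13.50 mm = 0.04207 m × 0.01350 m. Contact area A = 0.04207 m × 0.01350 m = 5.679e-04 m².
Depth limit h_lim = 0.007248 mm = 7.248e-06 m.
Working in SI base units: W = 67.70 N, H = 1.186e+09 Pa, K = 4.843e-05.
Wearable volume V_lim = h_lim·A = 7.248e-06 · 5.679e-04 = 4.116e-09 m³.
Inverting, life L = V_lim·H/(K·W) = 4.116e-09 · 1.186e+09 / (4.843e-05 · 67.70) = 1489 m.

value=1489 m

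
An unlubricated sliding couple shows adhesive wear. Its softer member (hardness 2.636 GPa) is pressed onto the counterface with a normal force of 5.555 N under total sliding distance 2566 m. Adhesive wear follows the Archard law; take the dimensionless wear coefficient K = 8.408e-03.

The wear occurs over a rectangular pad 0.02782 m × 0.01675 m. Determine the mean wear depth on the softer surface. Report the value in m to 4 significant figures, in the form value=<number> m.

Quoted intermediates are rounded, and every step keeps full float precision — rounded just once to 4 significant figures.
Hardness H = 2.636 GPa = 2.636e+09 Pa.
Contact area A = 0.02782 m × 0.01675 m = 4.660e-04 m².
Restated in SI base units: W = 5.555 N, H = 2.636e+09 Pa, K = 8.408e-03.
Archard relation: V = K·W·L/H = 8.408e-03 · 5.555 · 2566 / 2.636e+09 = 4.547e-08 m³.
Depth of wear h = V/A = 4.547e-08 / 4.660e-04 = 9.757e-05 m.

value=9.757e-05 m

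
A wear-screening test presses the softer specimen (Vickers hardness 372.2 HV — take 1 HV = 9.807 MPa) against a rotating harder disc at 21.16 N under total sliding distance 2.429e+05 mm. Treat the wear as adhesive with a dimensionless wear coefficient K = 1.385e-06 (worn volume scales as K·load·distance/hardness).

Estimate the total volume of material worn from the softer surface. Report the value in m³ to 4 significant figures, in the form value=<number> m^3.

value=1.950e-12 m^3

Intermediates are displayed rounded. All working math runs at full precision. Rounded just once to four significant digits.
The distance L = 2.429e+05 mm = 242.9 m.
Hardness H = 372.2 HV × 9.807 MPa/HV = 3650 MPa = 3.650e+09 Pa.
Expressed in SI base units: W = 21.16 N, H = 3.650e+09 Pa, K = 1.385e-06.
Worn volume V = K·W·L/H = 1.385e-06 · 21.16 · 242.9 / 3.650e+09 = 1.950e-12 m³.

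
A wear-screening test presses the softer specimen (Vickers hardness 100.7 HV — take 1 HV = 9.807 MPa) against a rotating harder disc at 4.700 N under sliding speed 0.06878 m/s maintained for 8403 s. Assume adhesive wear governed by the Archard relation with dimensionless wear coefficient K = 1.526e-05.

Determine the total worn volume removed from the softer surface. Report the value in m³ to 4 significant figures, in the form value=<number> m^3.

Intermediate values are printed rounded; the computation carries full precision. Rounded just once to four significant figures.
Convert: The distance L = v·t = 0.06878 m/s × 8403 s = 578.0 m.
Convert: Hardness H = 100.7 HV × 9.807 MPa/HV = 987.6 MPa = 9.876e+08 Pa.
Restated in SI base units: W = 4.700 N, H = 9.876e+08 Pa, K = 1.526e-05.
Apply Archard: V = K·W·L/H = 1.526e-05 · 4.700 · 578.0 / 9.876e+08 = 4.197e-11 m³.

value=4.197e-11 m^3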